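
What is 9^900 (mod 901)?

543

9^1 ≡ 9 (mod 901)
9^2 ≡ 9^2 = 81 ≡ 81 (mod 901)
9^4 ≡ 81^2 = 6561 ≡ 254 (mod 901)
9^8 ≡ 254^2 = 64516 ≡ 545 (mod 901)
9^16 ≡ 545^2 = 297025 ≡ 596 (mod 901)
9^32 ≡ 596^2 = 355216 ≡ 222 (mod 901)
9^64 ≡ 222^2 = 49284 ≡ 630 (mod 901)
9^128 ≡ 630^2 = 396900 ≡ 460 (mod 901)
9^256 ≡ 460^2 = 211600 ≡ 766 (mod 901)
9^512 ≡ 766^2 = 586756 ≡ 205 (mod 901)
900 = 512 + 256 + 128 + 4 in binary powers of 2.
So 9^900 ≡ 205 · 766 · 460 · 254 ≡ 543 (mod 901).
Since 543 ≠ 1, base 9 is a Fermat witness: 901 is composite.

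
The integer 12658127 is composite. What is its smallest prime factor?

12658127 is odd.
Digit sum 32, not divisible by 3.
Ends in 7: not divisible by 5.
7: 12658127 = 7·1808303 + 6
11: 12658127 = 11·1150738 + 9
13: 12658127 = 13·973702 + 1
17: 12658127 = 17·744595 + 12
19: 12658127 = 19·666217 + 4
23: 12658127 = 23·550353 + 8
29: 12658127 = 29·436487 + 4
31: 12658127 = 31·408326 + 21
37: 12658127 = 37·342111 + 20
41: 12658127 = 41·308734 + 33
43: 12658127 = 43·294375 + 2
47: 12658127 = 47·269321 + 40
53: 12658127 = 53·238832 + 31
59: 12658127 = 59·214544 + 31
61: 12658127 = 61·207510 + 17
67: 12658127 = 67·188927 + 18
71: 12658127 = 71·178283 + 34
73: 12658127 = 73·173399

73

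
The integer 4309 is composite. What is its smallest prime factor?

31

4309 is odd.
Digit sum 16, not divisible by 3.
Ends in 9: not divisible by 5.
7: 4309 = 7·615 + 4
11: 4309 = 11·391 + 8
13: 4309 = 13·331 + 6
17: 4309 = 17·253 + 8
19: 4309 = 19·226 + 15
23: 4309 = 23·187 + 8
29: 4309 = 29·148 + 17
31: 4309 = 31·139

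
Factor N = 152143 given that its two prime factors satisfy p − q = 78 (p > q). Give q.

353

Since p = q + 78, we have 152143 = q(q + 78), so q² + 78q − 152143 = 0.
Discriminant: 78² + 4·152143 = 6084 + 608572 = 614656; √614656 = 784.
q = (−78 + 784)/2 = 353, and p = q + 78 = 431.
Check: 353 · 431 = 152143.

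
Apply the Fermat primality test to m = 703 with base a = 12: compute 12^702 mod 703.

12^1 ≡ 12 (mod 703)
12^2 ≡ 12^2 = 144 ≡ 144 (mod 703)
12^4 ≡ 144^2 = 20736 ≡ 349 (mod 703)
12^8 ≡ 349^2 = 121801 ≡ 182 (mod 703)
12^16 ≡ 182^2 = 33124 ≡ 83 (mod 703)
12^32 ≡ 83^2 = 6889 ≡ 562 (mod 703)
12^64 ≡ 562^2 = 315844 ≡ 197 (mod 703)
12^128 ≡ 197^2 = 38809 ≡ 144 (mod 703)
12^256 ≡ 144^2 = 20736 ≡ 349 (mod 703)
12^512 ≡ 349^2 = 121801 ≡ 182 (mod 703)
702 = 512 + 128 + 32 + 16 + 8 + 4 + 2 in binary powers of 2.
So 12^702 ≡ 182 · 144 · 562 · 83 · 182 · 349 · 144 ≡ 1 (mod 703).
Since the result is 1, base 12 gives no evidence that 703 is composite.

1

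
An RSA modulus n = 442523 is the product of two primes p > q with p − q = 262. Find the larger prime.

809

Since p = q + 262, we have 442523 = q(q + 262), so q² + 262q − 442523 = 0.
Discriminant: 262² + 4·442523 = 68644 + 1770092 = 1838736; √1838736 = 1356.
q = (−262 + 1356)/2 = 547, and p = q + 262 = 809.
Check: 547 · 809 = 442523.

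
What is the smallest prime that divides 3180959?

67

3180959 is odd.
Digit sum 35, not divisible by 3.
Ends in 9: not divisible by 5.
7: 3180959 = 7·454422 + 5
11: 3180959 = 11·289178 + 1
13: 3180959 = 13·244689 + 2
17: 3180959 = 17·187115 + 4
19: 3180959 = 19·167418 + 17
23: 3180959 = 23·138302 + 13
29: 3180959 = 29·109688 + 7
31: 3180959 = 31·102611 + 18
37: 3180959 = 37·85971 + 32
41: 3180959 = 41·77584 + 15
43: 3180959 = 43·73975 + 34
47: 3180959 = 47·67679 + 46
53: 3180959 = 53·60018 + 5
59: 3180959 = 59·53914 + 33
61: 3180959 = 61·52146 + 53
67: 3180959 = 67·47477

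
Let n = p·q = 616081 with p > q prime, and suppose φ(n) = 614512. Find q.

773

φ(n) = (p−1)(q−1) = n − (p+q) + 1, so p + q = 616081 − 614512 + 1 = 1570.
p and q are the roots of t² − 1570t + 616081 = 0.
Discriminant: 1570² − 4·616081 = 2464900 − 2464324 = 576; √576 = 24.
q = (1570 − 24)/2 = 773, p = (1570 + 24)/2 = 797.
Check: 773 · 797 = 616081.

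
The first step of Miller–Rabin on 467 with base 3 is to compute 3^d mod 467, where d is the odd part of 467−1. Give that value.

467 − 1 = 466 = 2^1 · 233, so d = 233.
3^1 ≡ 3 (mod 467)
3^2 ≡ 3^2 = 9 ≡ 9 (mod 467)
3^4 ≡ 9^2 = 81 ≡ 81 (mod 467)
3^8 ≡ 81^2 = 6561 ≡ 23 (mod 467)
3^16 ≡ 23^2 = 529 ≡ 62 (mod 467)
3^32 ≡ 62^2 = 3844 ≡ 108 (mod 467)
3^64 ≡ 108^2 = 11664 ≡ 456 (mod 467)
3^128 ≡ 456^2 = 207936 ≡ 121 (mod 467)
233 = 128 + 64 + 32 + 8 + 1 in binary powers of 2.
So 3^233 ≡ 121 · 456 · 108 · 23 · 3 ≡ 1 (mod 467).
Since 3^d ≡ 1 (mod 467), base 3 does not prove 467 composite.

1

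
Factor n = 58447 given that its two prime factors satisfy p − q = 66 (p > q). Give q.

211

Since p = q + 66, we have 58447 = q(q + 66), so q² + 66q − 58447 = 0.
Discriminant: 66² + 4·58447 = 4356 + 233788 = 238144; √238144 = 488.
q = (−66 + 488)/2 = 211, and p = q + 66 = 277.
Check: 211 · 277 = 58447.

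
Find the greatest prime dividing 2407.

2407 = 29 · 83
83 is prime.
So 2407 = 29 · 83; the largest prime factor is 83.

83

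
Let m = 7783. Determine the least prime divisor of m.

43

7783 is odd.
Digit sum 25, not divisible by 3.
Ends in 3: not divisible by 5.
7: 7783 = 7·1111 + 6
11: 7783 = 11·707 + 6
13: 7783 = 13·598 + 9
17: 7783 = 17·457 + 14
19: 7783 = 19·409 + 12
23: 7783 = 23·338 + 9
29: 7783 = 29·268 + 11
31: 7783 = 31·251 + 2
37: 7783 = 37·210 + 13
41: 7783 = 41·189 + 34
43: 7783 = 43·181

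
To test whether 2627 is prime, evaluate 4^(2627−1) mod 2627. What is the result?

4^1 ≡ 4 (mod 2627)
4^2 ≡ 4^2 = 16 ≡ 16 (mod 2627)
4^4 ≡ 16^2 = 256 ≡ 256 (mod 2627)
4^8 ≡ 256^2 = 65536 ≡ 2488 (mod 2627)
4^16 ≡ 2488^2 = 6190144 ≡ 932 (mod 2627)
4^32 ≡ 932^2 = 868624 ≡ 1714 (mod 2627)
4^64 ≡ 1714^2 = 2937796 ≡ 810 (mod 2627)
4^128 ≡ 810^2 = 656100 ≡ 1977 (mod 2627)
4^256 ≡ 1977^2 = 3908529 ≡ 2180 (mod 2627)
4^512 ≡ 2180^2 = 4752400 ≡ 157 (mod 2627)
4^1024 ≡ 157^2 = 24649 ≡ 1006 (mod 2627)
4^2048 ≡ 1006^2 = 1012036 ≡ 641 (mod 2627)
2626 = 2048 + 512 + 64 + 2 in binary powers of 2.
So 4^2626 ≡ 641 · 157 · 810 · 16 ≡ 2560 (mod 2627).
Since 2560 ≠ 1, base 4 is a Fermat witness: 2627 is composite.

2560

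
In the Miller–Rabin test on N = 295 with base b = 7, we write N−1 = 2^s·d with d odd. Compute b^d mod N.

108

295 − 1 = 294 = 2^1 · 147, so d = 147.
7^1 ≡ 7 (mod 295)
7^2 ≡ 7^2 = 49 ≡ 49 (mod 295)
7^4 ≡ 49^2 = 2401 ≡ 41 (mod 295)
7^8 ≡ 41^2 = 1681 ≡ 206 (mod 295)
7^16 ≡ 206^2 = 42436 ≡ 251 (mod 295)
7^32 ≡ 251^2 = 63001 ≡ 166 (mod 295)
7^64 ≡ 166^2 = 27556 ≡ 121 (mod 295)
7^128 ≡ 121^2 = 14641 ≡ 186 (mod 295)
147 = 128 + 16 + 2 + 1 in binary powers of 2.
So 7^147 ≡ 186 · 251 · 49 · 7 ≡ 108 (mod 295).
Squaring chain: 108; never reaches −1, so base 7 is a Miller–Rabin witness that 295 is composite.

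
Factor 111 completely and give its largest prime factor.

111 = 3 · 37
37 is prime.
So 111 = 3 · 37; the largest prime factor is 37.

37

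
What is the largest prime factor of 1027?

79

1027 = 13 · 79
79 is prime.
So 1027 = 13 · 79; the largest prime factor is 79.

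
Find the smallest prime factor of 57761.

57761 is odd.
Digit sum 26, not divisible by 3.
Ends in 1: not divisible by 5.
7: 57761 = 7·8251 + 4
11: 57761 = 11·5251

11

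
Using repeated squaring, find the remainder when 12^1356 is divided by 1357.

12^1 ≡ 12 (mod 1357)
12^2 ≡ 12^2 = 144 ≡ 144 (mod 1357)
12^4 ≡ 144^2 = 20736 ≡ 381 (mod 1357)
12^8 ≡ 381^2 = 145161 ≡ 1319 (mod 1357)
12^16 ≡ 1319^2 = 1739761 ≡ 87 (mod 1357)
12^32 ≡ 87^2 = 7569 ≡ 784 (mod 1357)
12^64 ≡ 784^2 = 614656 ≡ 1292 (mod 1357)
12^128 ≡ 1292^2 = 1669264 ≡ 154 (mod 1357)
12^256 ≡ 154^2 = 23716 ≡ 647 (mod 1357)
12^512 ≡ 647^2 = 418609 ≡ 653 (mod 1357)
12^1024 ≡ 653^2 = 426409 ≡ 311 (mod 1357)
1356 = 1024 + 256 + 64 + 8 + 4 in binary powers of 2.
So 12^1356 ≡ 311 · 647 · 1292 · 1319 · 381 ≡ 1130 (mod 1357).
Since 1130 ≠ 1, base 12 is a Fermat witness: 1357 is composite.

1130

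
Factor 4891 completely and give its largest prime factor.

4891 = 67 · 73
73 is prime.
So 4891 = 67 · 73; the largest prime factor is 73.

73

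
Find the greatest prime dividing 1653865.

1653865 = 5 · 330773
330773 = 53 · 6241
6241 = 79 · 79
79 = 79 · 1
So 1653865 = 5 · 53 · 79^2; the largest prime factor is 79.

79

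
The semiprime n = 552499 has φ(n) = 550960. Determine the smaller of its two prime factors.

φ(n) = (p−1)(q−1) = n − (p+q) + 1, so p + q = 552499 − 550960 + 1 = 1540.
p and q are the roots of t² − 1540t + 552499 = 0.
Discriminant: 1540² − 4·552499 = 2371600 − 2209996 = 161604; √161604 = 402.
q = (1540 − 402)/2 = 569, p = (1540 + 402)/2 = 971.
Check: 569 · 971 = 552499.

569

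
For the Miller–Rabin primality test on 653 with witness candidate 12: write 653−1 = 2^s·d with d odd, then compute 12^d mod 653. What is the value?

653 − 1 = 652 = 2^2 · 163, so d = 163.
12^1 ≡ 12 (mod 653)
12^2 ≡ 12^2 = 144 ≡ 144 (mod 653)
12^4 ≡ 144^2 = 20736 ≡ 493 (mod 653)
12^8 ≡ 493^2 = 243049 ≡ 133 (mod 653)
12^16 ≡ 133^2 = 17689 ≡ 58 (mod 653)
12^32 ≡ 58^2 = 3364 ≡ 99 (mod 653)
12^64 ≡ 99^2 = 9801 ≡ 6 (mod 653)
12^128 ≡ 6^2 = 36 ≡ 36 (mod 653)
163 = 128 + 32 + 2 + 1 in binary powers of 2.
So 12^163 ≡ 36 · 99 · 144 · 12 ≡ 149 (mod 653).
Squaring chain: 149 → 652; reaches −1, so base 12 does not prove 653 composite.

149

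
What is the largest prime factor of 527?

527 = 17 · 31
31 is prime.
So 527 = 17 · 31; the largest prime factor is 31.

31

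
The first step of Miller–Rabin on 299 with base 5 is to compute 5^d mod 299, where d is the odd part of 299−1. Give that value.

299 − 1 = 298 = 2^1 · 149, so d = 149.
5^1 ≡ 5 (mod 299)
5^2 ≡ 5^2 = 25 ≡ 25 (mod 299)
5^4 ≡ 25^2 = 625 ≡ 27 (mod 299)
5^8 ≡ 27^2 = 729 ≡ 131 (mod 299)
5^16 ≡ 131^2 = 17161 ≡ 118 (mod 299)
5^32 ≡ 118^2 = 13924 ≡ 170 (mod 299)
5^64 ≡ 170^2 = 28900 ≡ 196 (mod 299)
5^128 ≡ 196^2 = 38416 ≡ 144 (mod 299)
149 = 128 + 16 + 4 + 1 in binary powers of 2.
So 5^149 ≡ 144 · 118 · 27 · 5 ≡ 291 (mod 299).
Squaring chain: 291; never reaches −1, so base 5 is a Miller–Rabin witness that 299 is composite.

291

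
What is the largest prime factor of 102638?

102638 = 2 · 51319
51319 = 19 · 2701
2701 = 37 · 73
73 is prime.
So 102638 = 2 · 19 · 37 · 73; the largest prime factor is 73.

73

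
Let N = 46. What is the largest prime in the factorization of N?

46 = 2 · 23
23 is prime.
So 46 = 2 · 23; the largest prime factor is 23.

23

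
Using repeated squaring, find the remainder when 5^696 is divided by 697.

611

5^1 ≡ 5 (mod 697)
5^2 ≡ 5^2 = 25 ≡ 25 (mod 697)
5^4 ≡ 25^2 = 625 ≡ 625 (mod 697)
5^8 ≡ 625^2 = 390625 ≡ 305 (mod 697)
5^16 ≡ 305^2 = 93025 ≡ 324 (mod 697)
5^32 ≡ 324^2 = 104976 ≡ 426 (mod 697)
5^64 ≡ 426^2 = 181476 ≡ 256 (mod 697)
5^128 ≡ 256^2 = 65536 ≡ 18 (mod 697)
5^256 ≡ 18^2 = 324 ≡ 324 (mod 697)
5^512 ≡ 324^2 = 104976 ≡ 426 (mod 697)
696 = 512 + 128 + 32 + 16 + 8 in binary powers of 2.
So 5^696 ≡ 426 · 18 · 426 · 324 · 305 ≡ 611 (mod 697).
Since 611 ≠ 1, base 5 is a Fermat witness: 697 is composite.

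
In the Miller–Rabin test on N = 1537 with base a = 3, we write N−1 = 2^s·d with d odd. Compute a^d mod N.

27

1537 − 1 = 1536 = 2^9 · 3, so d = 3.
3^1 ≡ 3 (mod 1537)
3^2 ≡ 3^2 = 9 ≡ 9 (mod 1537)
3 = 2 + 1 in binary powers of 2.
So 3^3 ≡ 9 · 3 ≡ 27 (mod 1537).
Squaring chain: 27 → 729 → 1176 → 1213 → 460 → 1031 → 894 → 1533 → 16; never reaches −1, so base 3 is a Miller–Rabin witness that 1537 is composite.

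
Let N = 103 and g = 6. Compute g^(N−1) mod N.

1

6^1 ≡ 6 (mod 103)
6^2 ≡ 6^2 = 36 ≡ 36 (mod 103)
6^4 ≡ 36^2 = 1296 ≡ 60 (mod 103)
6^8 ≡ 60^2 = 3600 ≡ 98 (mod 103)
6^16 ≡ 98^2 = 9604 ≡ 25 (mod 103)
6^32 ≡ 25^2 = 625 ≡ 7 (mod 103)
6^64 ≡ 7^2 = 49 ≡ 49 (mod 103)
102 = 64 + 32 + 4 + 2 in binary powers of 2.
So 6^102 ≡ 49 · 7 · 60 · 36 ≡ 1 (mod 103).
Since the result is 1, base 6 gives no evidence that 103 is composite.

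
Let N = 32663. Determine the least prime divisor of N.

32663 is odd.
Digit sum 20, not divisible by 3.
Ends in 3: not divisible by 5.
7: 32663 = 7·4666 + 1
11: 32663 = 11·2969 + 4
13: 32663 = 13·2512 + 7
17: 32663 = 17·1921 + 6
19: 32663 = 19·1719 + 2
23: 32663 = 23·1420 + 3
29: 32663 = 29·1126 + 9
31: 32663 = 31·1053 + 20
37: 32663 = 37·882 + 29
41: 32663 = 41·796 + 27
43: 32663 = 43·759 + 26
47: 32663 = 47·694 + 45
53: 32663 = 53·616 + 15
59: 32663 = 59·553 + 36
61: 32663 = 61·535 + 28
67: 32663 = 67·487 + 34
71: 32663 = 71·460 + 3
73: 32663 = 73·447 + 32
79: 32663 = 79·413 + 36
83: 32663 = 83·393 + 44
89: 32663 = 89·367

89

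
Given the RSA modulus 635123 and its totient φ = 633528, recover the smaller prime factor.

757

φ(n) = (p−1)(q−1) = n − (p+q) + 1, so p + q = 635123 − 633528 + 1 = 1596.
p and q are the roots of t² − 1596t + 635123 = 0.
Discriminant: 1596² − 4·635123 = 2547216 − 2540492 = 6724; √6724 = 82.
q = (1596 − 82)/2 = 757, p = (1596 + 82)/2 = 839.
Check: 757 · 839 = 635123.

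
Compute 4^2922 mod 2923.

100

4^1 ≡ 4 (mod 2923)
4^2 ≡ 4^2 = 16 ≡ 16 (mod 2923)
4^4 ≡ 16^2 = 256 ≡ 256 (mod 2923)
4^8 ≡ 256^2 = 65536 ≡ 1230 (mod 2923)
4^16 ≡ 1230^2 = 1512900 ≡ 1709 (mod 2923)
4^32 ≡ 1709^2 = 2920681 ≡ 604 (mod 2923)
4^64 ≡ 604^2 = 364816 ≡ 2364 (mod 2923)
4^128 ≡ 2364^2 = 5588496 ≡ 2643 (mod 2923)
4^256 ≡ 2643^2 = 6985449 ≡ 2402 (mod 2923)
4^512 ≡ 2402^2 = 5769604 ≡ 2525 (mod 2923)
4^1024 ≡ 2525^2 = 6375625 ≡ 562 (mod 2923)
4^2048 ≡ 562^2 = 315844 ≡ 160 (mod 2923)
2922 = 2048 + 512 + 256 + 64 + 32 + 8 + 2 in binary powers of 2.
So 4^2922 ≡ 160 · 2525 · 2402 · 2364 · 604 · 1230 · 16 ≡ 100 (mod 2923).
Since 100 ≠ 1, base 4 is a Fermat witness: 2923 is composite.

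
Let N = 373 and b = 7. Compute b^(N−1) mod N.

7^1 ≡ 7 (mod 373)
7^2 ≡ 7^2 = 49 ≡ 49 (mod 373)
7^4 ≡ 49^2 = 2401 ≡ 163 (mod 373)
7^8 ≡ 163^2 = 26569 ≡ 86 (mod 373)
7^16 ≡ 86^2 = 7396 ≡ 309 (mod 373)
7^32 ≡ 309^2 = 95481 ≡ 366 (mod 373)
7^64 ≡ 366^2 = 133956 ≡ 49 (mod 373)
7^128 ≡ 49^2 = 2401 ≡ 163 (mod 373)
7^256 ≡ 163^2 = 26569 ≡ 86 (mod 373)
372 = 256 + 64 + 32 + 16 + 4 in binary powers of 2.
So 7^372 ≡ 86 · 49 · 366 · 309 · 163 ≡ 1 (mod 373).
Since the result is 1, base 7 gives no evidence that 373 is composite.

1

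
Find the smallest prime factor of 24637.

24637 is odd.
Digit sum 22, not divisible by 3.
Ends in 7: not divisible by 5.
7: 24637 = 7·3519 + 4
11: 24637 = 11·2239 + 8
13: 24637 = 13·1895 + 2
17: 24637 = 17·1449 + 4
19: 24637 = 19·1296 + 13
23: 24637 = 23·1071 + 4
29: 24637 = 29·849 + 16
31: 24637 = 31·794 + 23
37: 24637 = 37·665 + 32
41: 24637 = 41·600 + 37
43: 24637 = 43·572 + 41
47: 24637 = 47·524 + 9
53: 24637 = 53·464 + 45
59: 24637 = 59·417 + 34
61: 24637 = 61·403 + 54
67: 24637 = 67·367 + 48
71: 24637 = 71·347

71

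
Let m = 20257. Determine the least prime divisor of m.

20257 is odd.
Digit sum 16, not divisible by 3.
Ends in 7: not divisible by 5.
7: 20257 = 7·2893 + 6
11: 20257 = 11·1841 + 6
13: 20257 = 13·1558 + 3
17: 20257 = 17·1191 + 10
19: 20257 = 19·1066 + 3
23: 20257 = 23·880 + 17
29: 20257 = 29·698 + 15
31: 20257 = 31·653 + 14
37: 20257 = 37·547 + 18
41: 20257 = 41·494 + 3
43: 20257 = 43·471 + 4
47: 20257 = 47·431

47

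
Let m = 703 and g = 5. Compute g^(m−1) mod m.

628

5^1 ≡ 5 (mod 703)
5^2 ≡ 5^2 = 25 ≡ 25 (mod 703)
5^4 ≡ 25^2 = 625 ≡ 625 (mod 703)
5^8 ≡ 625^2 = 390625 ≡ 460 (mod 703)
5^16 ≡ 460^2 = 211600 ≡ 700 (mod 703)
5^32 ≡ 700^2 = 490000 ≡ 9 (mod 703)
5^64 ≡ 9^2 = 81 ≡ 81 (mod 703)
5^128 ≡ 81^2 = 6561 ≡ 234 (mod 703)
5^256 ≡ 234^2 = 54756 ≡ 625 (mod 703)
5^512 ≡ 625^2 = 390625 ≡ 460 (mod 703)
702 = 512 + 128 + 32 + 16 + 8 + 4 + 2 in binary powers of 2.
So 5^702 ≡ 460 · 234 · 9 · 700 · 460 · 625 · 25 ≡ 628 (mod 703).
Since 628 ≠ 1, base 5 is a Fermat witness: 703 is composite.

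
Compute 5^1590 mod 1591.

1454

5^1 ≡ 5 (mod 1591)
5^2 ≡ 5^2 = 25 ≡ 25 (mod 1591)
5^4 ≡ 25^2 = 625 ≡ 625 (mod 1591)
5^8 ≡ 625^2 = 390625 ≡ 830 (mod 1591)
5^16 ≡ 830^2 = 688900 ≡ 1588 (mod 1591)
5^32 ≡ 1588^2 = 2521744 ≡ 9 (mod 1591)
5^64 ≡ 9^2 = 81 ≡ 81 (mod 1591)
5^128 ≡ 81^2 = 6561 ≡ 197 (mod 1591)
5^256 ≡ 197^2 = 38809 ≡ 625 (mod 1591)
5^512 ≡ 625^2 = 390625 ≡ 830 (mod 1591)
5^1024 ≡ 830^2 = 688900 ≡ 1588 (mod 1591)
1590 = 1024 + 512 + 32 + 16 + 4 + 2 in binary powers of 2.
So 5^1590 ≡ 1588 · 830 · 9 · 1588 · 625 · 25 ≡ 1454 (mod 1591).
Since 1454 ≠ 1, base 5 is a Fermat witness: 1591 is composite.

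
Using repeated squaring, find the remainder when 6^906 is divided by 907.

6^1 ≡ 6 (mod 907)
6^2 ≡ 6^2 = 36 ≡ 36 (mod 907)
6^4 ≡ 36^2 = 1296 ≡ 389 (mod 907)
6^8 ≡ 389^2 = 151321 ≡ 759 (mod 907)
6^16 ≡ 759^2 = 576081 ≡ 136 (mod 907)
6^32 ≡ 136^2 = 18496 ≡ 356 (mod 907)
6^64 ≡ 356^2 = 126736 ≡ 663 (mod 907)
6^128 ≡ 663^2 = 439569 ≡ 581 (mod 907)
6^256 ≡ 581^2 = 337561 ≡ 157 (mod 907)
6^512 ≡ 157^2 = 24649 ≡ 160 (mod 907)
906 = 512 + 256 + 128 + 8 + 2 in binary powers of 2.
So 6^906 ≡ 160 · 157 · 581 · 759 · 36 ≡ 1 (mod 907).
Since the result is 1, base 6 gives no evidence that 907 is composite.

1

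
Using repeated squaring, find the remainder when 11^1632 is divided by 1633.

11^1 ≡ 11 (mod 1633)
11^2 ≡ 11^2 = 121 ≡ 121 (mod 1633)
11^4 ≡ 121^2 = 14641 ≡ 1577 (mod 1633)
11^8 ≡ 1577^2 = 2486929 ≡ 1503 (mod 1633)
11^16 ≡ 1503^2 = 2259009 ≡ 570 (mod 1633)
11^32 ≡ 570^2 = 324900 ≡ 1566 (mod 1633)
11^64 ≡ 1566^2 = 2452356 ≡ 1223 (mod 1633)
11^128 ≡ 1223^2 = 1495729 ≡ 1534 (mod 1633)
11^256 ≡ 1534^2 = 2353156 ≡ 3 (mod 1633)
11^512 ≡ 3^2 = 9 ≡ 9 (mod 1633)
11^1024 ≡ 9^2 = 81 ≡ 81 (mod 1633)
1632 = 1024 + 512 + 64 + 32 in binary powers of 2.
So 11^1632 ≡ 81 · 9 · 1223 · 1566 ≡ 151 (mod 1633).
Since 151 ≠ 1, base 11 is a Fermat witness: 1633 is composite.

151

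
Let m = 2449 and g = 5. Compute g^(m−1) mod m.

1985

5^1 ≡ 5 (mod 2449)
5^2 ≡ 5^2 = 25 ≡ 25 (mod 2449)
5^4 ≡ 25^2 = 625 ≡ 625 (mod 2449)
5^8 ≡ 625^2 = 390625 ≡ 1234 (mod 2449)
5^16 ≡ 1234^2 = 1522756 ≡ 1927 (mod 2449)
5^32 ≡ 1927^2 = 3713329 ≡ 645 (mod 2449)
5^64 ≡ 645^2 = 416025 ≡ 2144 (mod 2449)
5^128 ≡ 2144^2 = 4596736 ≡ 2412 (mod 2449)
5^256 ≡ 2412^2 = 5817744 ≡ 1369 (mod 2449)
5^512 ≡ 1369^2 = 1874161 ≡ 676 (mod 2449)
5^1024 ≡ 676^2 = 456976 ≡ 1462 (mod 2449)
5^2048 ≡ 1462^2 = 2137444 ≡ 1916 (mod 2449)
2448 = 2048 + 256 + 128 + 16 in binary powers of 2.
So 5^2448 ≡ 1916 · 1369 · 2412 · 1927 ≡ 1985 (mod 2449).
Since 1985 ≠ 1, base 5 is a Fermat witness: 2449 is composite.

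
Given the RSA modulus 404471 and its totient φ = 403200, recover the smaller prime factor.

φ(n) = (p−1)(q−1) = n − (p+q) + 1, so p + q = 404471 − 403200 + 1 = 1272.
p and q are the roots of t² − 1272t + 404471 = 0.
Discriminant: 1272² − 4·404471 = 1617984 − 1617884 = 100; √100 = 10.
q = (1272 − 10)/2 = 631, p = (1272 + 10)/2 = 641.
Check: 631 · 641 = 404471.

631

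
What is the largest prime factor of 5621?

5621 = 7 · 803
803 = 11 · 73
73 is prime.
So 5621 = 7 · 11 · 73; the largest prime factor is 73.

73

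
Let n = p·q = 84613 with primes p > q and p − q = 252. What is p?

443

Since p = q + 252, we have 84613 = q(q + 252), so q² + 252q − 84613 = 0.
Discriminant: 252² + 4·84613 = 63504 + 338452 = 401956; √401956 = 634.
q = (−252 + 634)/2 = 191, and p = q + 252 = 443.
Check: 191 · 443 = 84613.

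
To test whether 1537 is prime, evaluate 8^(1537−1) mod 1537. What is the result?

837

8^1 ≡ 8 (mod 1537)
8^2 ≡ 8^2 = 64 ≡ 64 (mod 1537)
8^4 ≡ 64^2 = 4096 ≡ 1022 (mod 1537)
8^8 ≡ 1022^2 = 1044484 ≡ 861 (mod 1537)
8^16 ≡ 861^2 = 741321 ≡ 487 (mod 1537)
8^32 ≡ 487^2 = 237169 ≡ 471 (mod 1537)
8^64 ≡ 471^2 = 221841 ≡ 513 (mod 1537)
8^128 ≡ 513^2 = 263169 ≡ 342 (mod 1537)
8^256 ≡ 342^2 = 116964 ≡ 152 (mod 1537)
8^512 ≡ 152^2 = 23104 ≡ 49 (mod 1537)
8^1024 ≡ 49^2 = 2401 ≡ 864 (mod 1537)
1536 = 1024 + 512 in binary powers of 2.
So 8^1536 ≡ 864 · 49 ≡ 837 (mod 1537).
Since 837 ≠ 1, base 8 is a Fermat witness: 1537 is composite.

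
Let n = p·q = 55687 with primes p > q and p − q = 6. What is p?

239

Since p = q + 6, we have 55687 = q(q + 6), so q² + 6q − 55687 = 0.
Discriminant: 6² + 4·55687 = 36 + 222748 = 222784; √222784 = 472.
q = (−6 + 472)/2 = 233, and p = q + 6 = 239.
Check: 233 · 239 = 55687.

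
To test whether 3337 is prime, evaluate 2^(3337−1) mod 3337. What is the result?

2^1 ≡ 2 (mod 3337)
2^2 ≡ 2^2 = 4 ≡ 4 (mod 3337)
2^4 ≡ 4^2 = 16 ≡ 16 (mod 3337)
2^8 ≡ 16^2 = 256 ≡ 256 (mod 3337)
2^16 ≡ 256^2 = 65536 ≡ 2133 (mod 3337)
2^32 ≡ 2133^2 = 4549689 ≡ 1358 (mod 3337)
2^64 ≡ 1358^2 = 1844164 ≡ 2140 (mod 3337)
2^128 ≡ 2140^2 = 4579600 ≡ 1236 (mod 3337)
2^256 ≡ 1236^2 = 1527696 ≡ 2687 (mod 3337)
2^512 ≡ 2687^2 = 7219969 ≡ 2038 (mod 3337)
2^1024 ≡ 2038^2 = 4153444 ≡ 2216 (mod 3337)
2^2048 ≡ 2216^2 = 4910656 ≡ 1929 (mod 3337)
3336 = 2048 + 1024 + 256 + 8 in binary powers of 2.
So 2^3336 ≡ 1929 · 2216 · 2687 · 256 ≡ 1835 (mod 3337).
Since 1835 ≠ 1, base 2 is a Fermat witness: 3337 is composite.

1835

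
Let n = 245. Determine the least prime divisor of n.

245 is odd.
Digit sum 11, not divisible by 3.
Ends in 5: divisible by 5.

5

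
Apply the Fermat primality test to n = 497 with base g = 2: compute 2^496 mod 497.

135

2^1 ≡ 2 (mod 497)
2^2 ≡ 2^2 = 4 ≡ 4 (mod 497)
2^4 ≡ 4^2 = 16 ≡ 16 (mod 497)
2^8 ≡ 16^2 = 256 ≡ 256 (mod 497)
2^16 ≡ 256^2 = 65536 ≡ 429 (mod 497)
2^32 ≡ 429^2 = 184041 ≡ 151 (mod 497)
2^64 ≡ 151^2 = 22801 ≡ 436 (mod 497)
2^128 ≡ 436^2 = 190096 ≡ 242 (mod 497)
2^256 ≡ 242^2 = 58564 ≡ 415 (mod 497)
496 = 256 + 128 + 64 + 32 + 16 in binary powers of 2.
So 2^496 ≡ 415 · 242 · 436 · 151 · 429 ≡ 135 (mod 497).
Since 135 ≠ 1, base 2 is a Fermat witness: 497 is composite.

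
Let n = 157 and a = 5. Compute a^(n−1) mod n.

5^1 ≡ 5 (mod 157)
5^2 ≡ 5^2 = 25 ≡ 25 (mod 157)
5^4 ≡ 25^2 = 625 ≡ 154 (mod 157)
5^8 ≡ 154^2 = 23716 ≡ 9 (mod 157)
5^16 ≡ 9^2 = 81 ≡ 81 (mod 157)
5^32 ≡ 81^2 = 6561 ≡ 124 (mod 157)
5^64 ≡ 124^2 = 15376 ≡ 147 (mod 157)
5^128 ≡ 147^2 = 21609 ≡ 100 (mod 157)
156 = 128 + 16 + 8 + 4 in binary powers of 2.
So 5^156 ≡ 100 · 81 · 9 · 154 ≡ 1 (mod 157).
Since the result is 1, base 5 gives no evidence that 157 is composite.

1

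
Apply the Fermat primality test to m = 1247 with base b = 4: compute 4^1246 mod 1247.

4^1 ≡ 4 (mod 1247)
4^2 ≡ 4^2 = 16 ≡ 16 (mod 1247)
4^4 ≡ 16^2 = 256 ≡ 256 (mod 1247)
4^8 ≡ 256^2 = 65536 ≡ 692 (mod 1247)
4^16 ≡ 692^2 = 478864 ≡ 16 (mod 1247)
4^32 ≡ 16^2 = 256 ≡ 256 (mod 1247)
4^64 ≡ 256^2 = 65536 ≡ 692 (mod 1247)
4^128 ≡ 692^2 = 478864 ≡ 16 (mod 1247)
4^256 ≡ 16^2 = 256 ≡ 256 (mod 1247)
4^512 ≡ 256^2 = 65536 ≡ 692 (mod 1247)
4^1024 ≡ 692^2 = 478864 ≡ 16 (mod 1247)
1246 = 1024 + 128 + 64 + 16 + 8 + 4 + 2 in binary powers of 2.
So 4^1246 ≡ 16 · 16 · 692 · 16 · 692 · 256 · 16 ≡ 1 (mod 1247).
Since the result is 1, base 4 gives no evidence that 1247 is composite.

1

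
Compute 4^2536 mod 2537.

4^1 ≡ 4 (mod 2537)
4^2 ≡ 4^2 = 16 ≡ 16 (mod 2537)
4^4 ≡ 16^2 = 256 ≡ 256 (mod 2537)
4^8 ≡ 256^2 = 65536 ≡ 2111 (mod 2537)
4^16 ≡ 2111^2 = 4456321 ≡ 1349 (mod 2537)
4^32 ≡ 1349^2 = 1819801 ≡ 772 (mod 2537)
4^64 ≡ 772^2 = 595984 ≡ 2326 (mod 2537)
4^128 ≡ 2326^2 = 5410276 ≡ 1392 (mod 2537)
4^256 ≡ 1392^2 = 1937664 ≡ 1933 (mod 2537)
4^512 ≡ 1933^2 = 3736489 ≡ 2025 (mod 2537)
4^1024 ≡ 2025^2 = 4100625 ≡ 833 (mod 2537)
4^2048 ≡ 833^2 = 693889 ≡ 1288 (mod 2537)
2536 = 2048 + 256 + 128 + 64 + 32 + 8 in binary powers of 2.
So 4^2536 ≡ 1288 · 1933 · 1392 · 2326 · 772 · 2111 ≡ 317 (mod 2537).
Since 317 ≠ 1, base 4 is a Fermat witness: 2537 is composite.

317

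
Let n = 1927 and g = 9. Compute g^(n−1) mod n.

9^1 ≡ 9 (mod 1927)
9^2 ≡ 9^2 = 81 ≡ 81 (mod 1927)
9^4 ≡ 81^2 = 6561 ≡ 780 (mod 1927)
9^8 ≡ 780^2 = 608400 ≡ 1395 (mod 1927)
9^16 ≡ 1395^2 = 1946025 ≡ 1682 (mod 1927)
9^32 ≡ 1682^2 = 2829124 ≡ 288 (mod 1927)
9^64 ≡ 288^2 = 82944 ≡ 83 (mod 1927)
9^128 ≡ 83^2 = 6889 ≡ 1108 (mod 1927)
9^256 ≡ 1108^2 = 1227664 ≡ 165 (mod 1927)
9^512 ≡ 165^2 = 27225 ≡ 247 (mod 1927)
9^1024 ≡ 247^2 = 61009 ≡ 1272 (mod 1927)
1926 = 1024 + 512 + 256 + 128 + 4 + 2 in binary powers of 2.
So 9^1926 ≡ 1272 · 247 · 165 · 1108 · 780 · 81 ≡ 286 (mod 1927).
Since 286 ≠ 1, base 9 is a Fermat witness: 1927 is composite.

286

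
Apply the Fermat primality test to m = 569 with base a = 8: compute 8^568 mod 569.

1

8^1 ≡ 8 (mod 569)
8^2 ≡ 8^2 = 64 ≡ 64 (mod 569)
8^4 ≡ 64^2 = 4096 ≡ 113 (mod 569)
8^8 ≡ 113^2 = 12769 ≡ 251 (mod 569)
8^16 ≡ 251^2 = 63001 ≡ 411 (mod 569)
8^32 ≡ 411^2 = 168921 ≡ 497 (mod 569)
8^64 ≡ 497^2 = 247009 ≡ 63 (mod 569)
8^128 ≡ 63^2 = 3969 ≡ 555 (mod 569)
8^256 ≡ 555^2 = 308025 ≡ 196 (mod 569)
8^512 ≡ 196^2 = 38416 ≡ 293 (mod 569)
568 = 512 + 32 + 16 + 8 in binary powers of 2.
So 8^568 ≡ 293 · 497 · 411 · 251 ≡ 1 (mod 569).
Since the result is 1, base 8 gives no evidence that 569 is composite.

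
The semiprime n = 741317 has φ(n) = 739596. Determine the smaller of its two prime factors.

859

φ(n) = (p−1)(q−1) = n − (p+q) + 1, so p + q = 741317 − 739596 + 1 = 1722.
p and q are the roots of t² − 1722t + 741317 = 0.
Discriminant: 1722² − 4·741317 = 2965284 − 2965268 = 16; √16 = 4.
q = (1722 − 4)/2 = 859, p = (1722 + 4)/2 = 863.
Check: 859 · 863 = 741317.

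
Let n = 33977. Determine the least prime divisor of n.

61

33977 is odd.
Digit sum 29, not divisible by 3.
Ends in 7: not divisible by 5.
7: 33977 = 7·4853 + 6
11: 33977 = 11·3088 + 9
13: 33977 = 13·2613 + 8
17: 33977 = 17·1998 + 11
19: 33977 = 19·1788 + 5
23: 33977 = 23·1477 + 6
29: 33977 = 29·1171 + 18
31: 33977 = 31·1096 + 1
37: 33977 = 37·918 + 11
41: 33977 = 41·828 + 29
43: 33977 = 43·790 + 7
47: 33977 = 47·722 + 43
53: 33977 = 53·641 + 4
59: 33977 = 59·575 + 52
61: 33977 = 61·557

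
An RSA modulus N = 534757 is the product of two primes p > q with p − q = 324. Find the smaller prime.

Since p = q + 324, we have 534757 = q(q + 324), so q² + 324q − 534757 = 0.
Discriminant: 324² + 4·534757 = 104976 + 2139028 = 2244004; √2244004 = 1498.
q = (−324 + 1498)/2 = 587, and p = q + 324 = 911.
Check: 587 · 911 = 534757.

587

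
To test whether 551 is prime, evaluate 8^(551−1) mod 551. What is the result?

8^1 ≡ 8 (mod 551)
8^2 ≡ 8^2 = 64 ≡ 64 (mod 551)
8^4 ≡ 64^2 = 4096 ≡ 239 (mod 551)
8^8 ≡ 239^2 = 57121 ≡ 368 (mod 551)
8^16 ≡ 368^2 = 135424 ≡ 429 (mod 551)
8^32 ≡ 429^2 = 184041 ≡ 7 (mod 551)
8^64 ≡ 7^2 = 49 ≡ 49 (mod 551)
8^128 ≡ 49^2 = 2401 ≡ 197 (mod 551)
8^256 ≡ 197^2 = 38809 ≡ 239 (mod 551)
8^512 ≡ 239^2 = 57121 ≡ 368 (mod 551)
550 = 512 + 32 + 4 + 2 in binary powers of 2.
So 8^550 ≡ 368 · 7 · 239 · 64 ≡ 486 (mod 551).
Since 486 ≠ 1, base 8 is a Fermat witness: 551 is composite.

486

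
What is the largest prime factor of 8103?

8103 = 3 · 2701
2701 = 37 · 73
73 is prime.
So 8103 = 3 · 37 · 73; the largest prime factor is 73.

73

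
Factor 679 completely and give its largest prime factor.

97

679 = 7 · 97
97 is prime.
So 679 = 7 · 97; the largest prime factor is 97.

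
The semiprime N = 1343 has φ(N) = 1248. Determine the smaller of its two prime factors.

17

φ(n) = (p−1)(q−1) = n − (p+q) + 1, so p + q = 1343 − 1248 + 1 = 96.
p and q are the roots of t² − 96t + 1343 = 0.
Discriminant: 96² − 4·1343 = 9216 − 5372 = 3844; √3844 = 62.
q = (96 − 62)/2 = 17, p = (96 + 62)/2 = 79.
Check: 17 · 79 = 1343.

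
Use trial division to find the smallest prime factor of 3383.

3383 is odd.
Digit sum 17, not divisible by 3.
Ends in 3: not divisible by 5.
7: 3383 = 7·483 + 2
11: 3383 = 11·307 + 6
13: 3383 = 13·260 + 3
17: 3383 = 17·199

17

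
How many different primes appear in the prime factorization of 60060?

60060 = 2^2 · 15015
15015 = 3 · 5005
5005 = 5 · 1001
1001 = 7 · 143
143 = 11 · 13
60060 = 2^2 · 3 · 5 · 7 · 11 · 13, which has 6 distinct prime factors.

6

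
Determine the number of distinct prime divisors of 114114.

6

114114 = 2 · 57057
57057 = 3 · 19019
19019 = 7 · 2717
2717 = 11 · 247
247 = 13 · 19
114114 = 2 · 3 · 7 · 11 · 13 · 19, which has 6 distinct prime factors.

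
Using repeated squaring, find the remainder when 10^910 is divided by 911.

10^1 ≡ 10 (mod 911)
10^2 ≡ 10^2 = 100 ≡ 100 (mod 911)
10^4 ≡ 100^2 = 10000 ≡ 890 (mod 911)
10^8 ≡ 890^2 = 792100 ≡ 441 (mod 911)
10^16 ≡ 441^2 = 194481 ≡ 438 (mod 911)
10^32 ≡ 438^2 = 191844 ≡ 534 (mod 911)
10^64 ≡ 534^2 = 285156 ≡ 13 (mod 911)
10^128 ≡ 13^2 = 169 ≡ 169 (mod 911)
10^256 ≡ 169^2 = 28561 ≡ 320 (mod 911)
10^512 ≡ 320^2 = 102400 ≡ 368 (mod 911)
910 = 512 + 256 + 128 + 8 + 4 + 2 in binary powers of 2.
So 10^910 ≡ 368 · 320 · 169 · 441 · 890 · 100 ≡ 1 (mod 911).
Since the result is 1, base 10 gives no evidence that 911 is composite.

1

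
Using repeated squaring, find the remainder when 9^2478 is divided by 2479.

9^1 ≡ 9 (mod 2479)
9^2 ≡ 9^2 = 81 ≡ 81 (mod 2479)
9^4 ≡ 81^2 = 6561 ≡ 1603 (mod 2479)
9^8 ≡ 1603^2 = 2569609 ≡ 1365 (mod 2479)
9^16 ≡ 1365^2 = 1863225 ≡ 1496 (mod 2479)
9^32 ≡ 1496^2 = 2238016 ≡ 1958 (mod 2479)
9^64 ≡ 1958^2 = 3833764 ≡ 1230 (mod 2479)
9^128 ≡ 1230^2 = 1512900 ≡ 710 (mod 2479)
9^256 ≡ 710^2 = 504100 ≡ 863 (mod 2479)
9^512 ≡ 863^2 = 744769 ≡ 1069 (mod 2479)
9^1024 ≡ 1069^2 = 1142761 ≡ 2421 (mod 2479)
9^2048 ≡ 2421^2 = 5861241 ≡ 885 (mod 2479)
2478 = 2048 + 256 + 128 + 32 + 8 + 4 + 2 in binary powers of 2.
So 9^2478 ≡ 885 · 863 · 710 · 1958 · 1365 · 1603 · 81 ≡ 729 (mod 2479).
Since 729 ≠ 1, base 9 is a Fermat witness: 2479 is composite.

729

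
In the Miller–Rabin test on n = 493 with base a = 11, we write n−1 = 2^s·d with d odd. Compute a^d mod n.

97

493 − 1 = 492 = 2^2 · 123, so d = 123.
11^1 ≡ 11 (mod 493)
11^2 ≡ 11^2 = 121 ≡ 121 (mod 493)
11^4 ≡ 121^2 = 14641 ≡ 344 (mod 493)
11^8 ≡ 344^2 = 118336 ≡ 16 (mod 493)
11^16 ≡ 16^2 = 256 ≡ 256 (mod 493)
11^32 ≡ 256^2 = 65536 ≡ 460 (mod 493)
11^64 ≡ 460^2 = 211600 ≡ 103 (mod 493)
123 = 64 + 32 + 16 + 8 + 2 + 1 in binary powers of 2.
So 11^123 ≡ 103 · 460 · 256 · 16 · 121 · 11 ≡ 97 (mod 493).
Squaring chain: 97 → 42; never reaches −1, so base 11 is a Miller–Rabin witness that 493 is composite.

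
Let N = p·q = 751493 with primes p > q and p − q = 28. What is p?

Since p = q + 28, we have 751493 = q(q + 28), so q² + 28q − 751493 = 0.
Discriminant: 28² + 4·751493 = 784 + 3005972 = 3006756; √3006756 = 1734.
q = (−28 + 1734)/2 = 853, and p = q + 28 = 881.
Check: 853 · 881 = 751493.

881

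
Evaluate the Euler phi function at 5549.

Factor: 5549 = 31 · 179.
φ(5549) = (31−1) · (179−1) = 30 · 178 = 5340.

5340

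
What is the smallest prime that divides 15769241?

15769241 is odd.
Digit sum 35, not divisible by 3.
Ends in 1: not divisible by 5.
7: 15769241 = 7·2252748 + 5
11: 15769241 = 11·1433567 + 4
13: 15769241 = 13·1213018 + 7
17: 15769241 = 17·927602 + 7
19: 15769241 = 19·829960 + 1
23: 15769241 = 23·685619 + 4
29: 15769241 = 29·543766 + 27
31: 15769241 = 31·508685 + 6
37: 15769241 = 37·426195 + 26
41: 15769241 = 41·384615 + 26
43: 15769241 = 43·366726 + 23
47: 15769241 = 47·335515 + 36
53: 15769241 = 53·297532 + 45
59: 15769241 = 59·267275 + 16
61: 15769241 = 61·258512 + 9
67: 15769241 = 67·235361 + 54
71: 15769241 = 71·222101 + 70
73: 15769241 = 73·216017

73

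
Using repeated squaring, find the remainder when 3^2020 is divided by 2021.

253

3^1 ≡ 3 (mod 2021)
3^2 ≡ 3^2 = 9 ≡ 9 (mod 2021)
3^4 ≡ 9^2 = 81 ≡ 81 (mod 2021)
3^8 ≡ 81^2 = 6561 ≡ 498 (mod 2021)
3^16 ≡ 498^2 = 248004 ≡ 1442 (mod 2021)
3^32 ≡ 1442^2 = 2079364 ≡ 1776 (mod 2021)
3^64 ≡ 1776^2 = 3154176 ≡ 1416 (mod 2021)
3^128 ≡ 1416^2 = 2005056 ≡ 224 (mod 2021)
3^256 ≡ 224^2 = 50176 ≡ 1672 (mod 2021)
3^512 ≡ 1672^2 = 2795584 ≡ 541 (mod 2021)
3^1024 ≡ 541^2 = 292681 ≡ 1657 (mod 2021)
2020 = 1024 + 512 + 256 + 128 + 64 + 32 + 4 in binary powers of 2.
So 3^2020 ≡ 1657 · 541 · 1672 · 224 · 1416 · 1776 · 81 ≡ 253 (mod 2021).
Since 253 ≠ 1, base 3 is a Fermat witness: 2021 is composite.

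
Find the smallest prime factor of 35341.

59

35341 is odd.
Digit sum 16, not divisible by 3.
Ends in 1: not divisible by 5.
7: 35341 = 7·5048 + 5
11: 35341 = 11·3212 + 9
13: 35341 = 13·2718 + 7
17: 35341 = 17·2078 + 15
19: 35341 = 19·1860 + 1
23: 35341 = 23·1536 + 13
29: 35341 = 29·1218 + 19
31: 35341 = 31·1140 + 1
37: 35341 = 37·955 + 6
41: 35341 = 41·861 + 40
43: 35341 = 43·821 + 38
47: 35341 = 47·751 + 44
53: 35341 = 53·666 + 43
59: 35341 = 59·599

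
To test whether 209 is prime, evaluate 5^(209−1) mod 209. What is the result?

81

5^1 ≡ 5 (mod 209)
5^2 ≡ 5^2 = 25 ≡ 25 (mod 209)
5^4 ≡ 25^2 = 625 ≡ 207 (mod 209)
5^8 ≡ 207^2 = 42849 ≡ 4 (mod 209)
5^16 ≡ 4^2 = 16 ≡ 16 (mod 209)
5^32 ≡ 16^2 = 256 ≡ 47 (mod 209)
5^64 ≡ 47^2 = 2209 ≡ 119 (mod 209)
5^128 ≡ 119^2 = 14161 ≡ 158 (mod 209)
208 = 128 + 64 + 16 in binary powers of 2.
So 5^208 ≡ 158 · 119 · 16 ≡ 81 (mod 209).
Since 81 ≠ 1, base 5 is a Fermat witness: 209 is composite.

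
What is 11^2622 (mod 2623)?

365

11^1 ≡ 11 (mod 2623)
11^2 ≡ 11^2 = 121 ≡ 121 (mod 2623)
11^4 ≡ 121^2 = 14641 ≡ 1526 (mod 2623)
11^8 ≡ 1526^2 = 2328676 ≡ 2075 (mod 2623)
11^16 ≡ 2075^2 = 4305625 ≡ 1282 (mod 2623)
11^32 ≡ 1282^2 = 1643524 ≡ 1526 (mod 2623)
11^64 ≡ 1526^2 = 2328676 ≡ 2075 (mod 2623)
11^128 ≡ 2075^2 = 4305625 ≡ 1282 (mod 2623)
11^256 ≡ 1282^2 = 1643524 ≡ 1526 (mod 2623)
11^512 ≡ 1526^2 = 2328676 ≡ 2075 (mod 2623)
11^1024 ≡ 2075^2 = 4305625 ≡ 1282 (mod 2623)
11^2048 ≡ 1282^2 = 1643524 ≡ 1526 (mod 2623)
2622 = 2048 + 512 + 32 + 16 + 8 + 4 + 2 in binary powers of 2.
So 11^2622 ≡ 1526 · 2075 · 1526 · 1282 · 2075 · 1526 · 121 ≡ 365 (mod 2623).
Since 365 ≠ 1, base 11 is a Fermat witness: 2623 is composite.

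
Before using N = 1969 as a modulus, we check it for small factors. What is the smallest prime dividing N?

1969 is odd.
Digit sum 25, not divisible by 3.
Ends in 9: not divisible by 5.
7: 1969 = 7·281 + 2
11: 1969 = 11·179

11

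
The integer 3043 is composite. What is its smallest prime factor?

3043 is odd.
Digit sum 10, not divisible by 3.
Ends in 3: not divisible by 5.
7: 3043 = 7·434 + 5
11: 3043 = 11·276 + 7
13: 3043 = 13·234 + 1
17: 3043 = 17·179

17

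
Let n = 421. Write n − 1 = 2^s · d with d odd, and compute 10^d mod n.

392

421 − 1 = 420 = 2^2 · 105, so d = 105.
10^1 ≡ 10 (mod 421)
10^2 ≡ 10^2 = 100 ≡ 100 (mod 421)
10^4 ≡ 100^2 = 10000 ≡ 317 (mod 421)
10^8 ≡ 317^2 = 100489 ≡ 291 (mod 421)
10^16 ≡ 291^2 = 84681 ≡ 60 (mod 421)
10^32 ≡ 60^2 = 3600 ≡ 232 (mod 421)
10^64 ≡ 232^2 = 53824 ≡ 357 (mod 421)
105 = 64 + 32 + 8 + 1 in binary powers of 2.
So 10^105 ≡ 357 · 232 · 291 · 10 ≡ 392 (mod 421).
Squaring chain: 392 → 420; reaches −1, so base 10 does not prove 421 composite.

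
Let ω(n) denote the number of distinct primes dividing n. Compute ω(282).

282 = 2 · 141
141 = 3 · 47
282 = 2 · 3 · 47, which has 3 distinct prime factors.

3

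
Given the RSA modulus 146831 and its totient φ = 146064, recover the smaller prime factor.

359

φ(n) = (p−1)(q−1) = n − (p+q) + 1, so p + q = 146831 − 146064 + 1 = 768.
p and q are the roots of t² − 768t + 146831 = 0.
Discriminant: 768² − 4·146831 = 589824 − 587324 = 2500; √2500 = 50.
q = (768 − 50)/2 = 359, p = (768 + 50)/2 = 409.
Check: 359 · 409 = 146831.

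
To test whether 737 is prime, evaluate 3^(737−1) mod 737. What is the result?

223

3^1 ≡ 3 (mod 737)
3^2 ≡ 3^2 = 9 ≡ 9 (mod 737)
3^4 ≡ 9^2 = 81 ≡ 81 (mod 737)
3^8 ≡ 81^2 = 6561 ≡ 665 (mod 737)
3^16 ≡ 665^2 = 442225 ≡ 25 (mod 737)
3^32 ≡ 25^2 = 625 ≡ 625 (mod 737)
3^64 ≡ 625^2 = 390625 ≡ 15 (mod 737)
3^128 ≡ 15^2 = 225 ≡ 225 (mod 737)
3^256 ≡ 225^2 = 50625 ≡ 509 (mod 737)
3^512 ≡ 509^2 = 259081 ≡ 394 (mod 737)
736 = 512 + 128 + 64 + 32 in binary powers of 2.
So 3^736 ≡ 394 · 225 · 15 · 625 ≡ 223 (mod 737).
Since 223 ≠ 1, base 3 is a Fermat witness: 737 is composite.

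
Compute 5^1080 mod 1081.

968

5^1 ≡ 5 (mod 1081)
5^2 ≡ 5^2 = 25 ≡ 25 (mod 1081)
5^4 ≡ 25^2 = 625 ≡ 625 (mod 1081)
5^8 ≡ 625^2 = 390625 ≡ 384 (mod 1081)
5^16 ≡ 384^2 = 147456 ≡ 440 (mod 1081)
5^32 ≡ 440^2 = 193600 ≡ 101 (mod 1081)
5^64 ≡ 101^2 = 10201 ≡ 472 (mod 1081)
5^128 ≡ 472^2 = 222784 ≡ 98 (mod 1081)
5^256 ≡ 98^2 = 9604 ≡ 956 (mod 1081)
5^512 ≡ 956^2 = 913936 ≡ 491 (mod 1081)
5^1024 ≡ 491^2 = 241081 ≡ 18 (mod 1081)
1080 = 1024 + 32 + 16 + 8 in binary powers of 2.
So 5^1080 ≡ 18 · 101 · 440 · 384 ≡ 968 (mod 1081).
Since 968 ≠ 1, base 5 is a Fermat witness: 1081 is composite.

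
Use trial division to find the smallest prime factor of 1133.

11

1133 is odd.
Digit sum 8, not divisible by 3.
Ends in 3: not divisible by 5.
7: 1133 = 7·161 + 6
11: 1133 = 11·103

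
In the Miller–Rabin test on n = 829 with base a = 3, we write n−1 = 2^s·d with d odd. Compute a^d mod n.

1

829 − 1 = 828 = 2^2 · 207, so d = 207.
3^1 ≡ 3 (mod 829)
3^2 ≡ 3^2 = 9 ≡ 9 (mod 829)
3^4 ≡ 9^2 = 81 ≡ 81 (mod 829)
3^8 ≡ 81^2 = 6561 ≡ 758 (mod 829)
3^16 ≡ 758^2 = 574564 ≡ 67 (mod 829)
3^32 ≡ 67^2 = 4489 ≡ 344 (mod 829)
3^64 ≡ 344^2 = 118336 ≡ 618 (mod 829)
3^128 ≡ 618^2 = 381924 ≡ 584 (mod 829)
207 = 128 + 64 + 8 + 4 + 2 + 1 in binary powers of 2.
So 3^207 ≡ 584 · 618 · 758 · 81 · 9 · 3 ≡ 1 (mod 829).
Since 3^d ≡ 1 (mod 829), base 3 does not prove 829 composite.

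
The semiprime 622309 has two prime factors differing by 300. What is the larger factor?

Since p = q + 300, we have 622309 = q(q + 300), so q² + 300q − 622309 = 0.
Discriminant: 300² + 4·622309 = 90000 + 2489236 = 2579236; √2579236 = 1606.
q = (−300 + 1606)/2 = 653, and p = q + 300 = 953.
Check: 653 · 953 = 622309.

953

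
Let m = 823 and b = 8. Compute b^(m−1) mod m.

8^1 ≡ 8 (mod 823)
8^2 ≡ 8^2 = 64 ≡ 64 (mod 823)
8^4 ≡ 64^2 = 4096 ≡ 804 (mod 823)
8^8 ≡ 804^2 = 646416 ≡ 361 (mod 823)
8^16 ≡ 361^2 = 130321 ≡ 287 (mod 823)
8^32 ≡ 287^2 = 82369 ≡ 69 (mod 823)
8^64 ≡ 69^2 = 4761 ≡ 646 (mod 823)
8^128 ≡ 646^2 = 417316 ≡ 55 (mod 823)
8^256 ≡ 55^2 = 3025 ≡ 556 (mod 823)
8^512 ≡ 556^2 = 309136 ≡ 511 (mod 823)
822 = 512 + 256 + 32 + 16 + 4 + 2 in binary powers of 2.
So 8^822 ≡ 511 · 556 · 69 · 287 · 804 · 64 ≡ 1 (mod 823).
Since the result is 1, base 8 gives no evidence that 823 is composite.

1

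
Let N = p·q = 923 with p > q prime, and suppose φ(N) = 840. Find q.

13

φ(n) = (p−1)(q−1) = n − (p+q) + 1, so p + q = 923 − 840 + 1 = 84.
p and q are the roots of t² − 84t + 923 = 0.
Discriminant: 84² − 4·923 = 7056 − 3692 = 3364; √3364 = 58.
q = (84 − 58)/2 = 13, p = (84 + 58)/2 = 71.
Check: 13 · 71 = 923.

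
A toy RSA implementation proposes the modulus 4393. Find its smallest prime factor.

23

4393 is odd.
Digit sum 19, not divisible by 3.
Ends in 3: not divisible by 5.
7: 4393 = 7·627 + 4
11: 4393 = 11·399 + 4
13: 4393 = 13·337 + 12
17: 4393 = 17·258 + 7
19: 4393 = 19·231 + 4
23: 4393 = 23·191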